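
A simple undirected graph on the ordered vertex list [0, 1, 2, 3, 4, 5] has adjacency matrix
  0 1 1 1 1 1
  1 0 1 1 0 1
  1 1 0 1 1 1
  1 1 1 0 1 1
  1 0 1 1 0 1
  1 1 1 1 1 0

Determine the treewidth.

4

A width-4 tree decomposition is:
Bags: B1 = {0, 1, 2, 3, 5}  B2 = {0, 2, 3, 4, 5}
Tree: B1–B2
The largest bag has 5 vertices, giving width 4; this decomposition certifies tw(G) ≤ 4. Conversely, {0, 1, 2, 3, 5} is a clique of size 5, and the vertices of any clique must share a bag in every tree decomposition; so some bag has ≥ 5 vertices and tw(G) ≥ 4. Therefore the treewidth is 4.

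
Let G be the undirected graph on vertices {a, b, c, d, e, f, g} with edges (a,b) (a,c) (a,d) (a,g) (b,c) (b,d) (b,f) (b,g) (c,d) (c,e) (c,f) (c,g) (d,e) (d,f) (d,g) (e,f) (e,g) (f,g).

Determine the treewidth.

4

A width-4 tree decomposition is:
Bags: B1 = {b, c, d, f, g}  B2 = {a, b, c, d, g}  B3 = {c, d, e, f, g}
Tree: B1–B2, B1–B3
Each bag holds 5 vertices, so the decomposition has width 4, which upper-bounds the treewidth. On the other hand G contains the 5-clique {c, d, e, f, g}. A clique must lie in a single bag of any decomposition, so no decomposition can have width below 4. Therefore the treewidth is 4.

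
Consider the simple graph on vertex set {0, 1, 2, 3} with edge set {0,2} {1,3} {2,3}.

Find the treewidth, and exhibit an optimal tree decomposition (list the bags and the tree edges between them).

Each bag holds 2 vertices, so the decomposition has width 1, which upper-bounds the treewidth. G has an edge, so its treewidth is at least 1. Hence tw(G) = 1 exactly.

Treewidth 1.
One optimal decomposition is:
Bags: B1 = {1, 3}  B2 = {2, 3}  B3 = {0, 2}
Tree: B1–B2, B2–B3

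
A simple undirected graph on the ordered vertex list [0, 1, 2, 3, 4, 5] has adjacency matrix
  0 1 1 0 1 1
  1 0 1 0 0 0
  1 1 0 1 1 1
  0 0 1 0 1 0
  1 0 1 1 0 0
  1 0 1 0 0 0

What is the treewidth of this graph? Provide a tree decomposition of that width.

Each bag holds 3 vertices, so the decomposition has width 2, which upper-bounds the treewidth. Conversely, {0, 1, 2} is a clique of size 3, and the vertices of any clique must share a bag in every tree decomposition; so some bag has ≥ 3 vertices and tw(G) ≥ 2. Therefore the treewidth is 2.

Treewidth 2.
One such decomposition:
Bags: B1 = {0, 2, 4}  B2 = {2, 3, 4}  B3 = {0, 2, 5}  B4 = {0, 1, 2}
Tree: B1–B2, B1–B3, B3–B4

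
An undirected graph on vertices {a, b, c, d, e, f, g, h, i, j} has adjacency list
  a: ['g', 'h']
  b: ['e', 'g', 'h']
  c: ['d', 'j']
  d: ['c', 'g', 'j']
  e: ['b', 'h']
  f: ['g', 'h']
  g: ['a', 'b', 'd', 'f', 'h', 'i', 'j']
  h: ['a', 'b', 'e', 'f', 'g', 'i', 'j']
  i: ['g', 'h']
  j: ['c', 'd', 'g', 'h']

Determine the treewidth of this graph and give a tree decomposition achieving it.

Every bag has size at most 3, so the width is 3 − 1 = 2 and tw(G) ≤ 2. Conversely, {d, g, j} is a clique of size 3, and the vertices of any clique must share a bag in every tree decomposition; so some bag has ≥ 3 vertices and tw(G) ≥ 2. Therefore the treewidth is 2.

Treewidth 2.
Bags: B1 = {g, h, j}  B2 = {d, g, j}  B3 = {a, g, h}  B4 = {f, g, h}  B5 = {b, g, h}  B6 = {g, h, i}  B7 = {b, e, h}  B8 = {c, d, j}
Tree: B1–B2, B1–B3, B1–B4, B4–B5, B3–B6, B5–B7, B2–B8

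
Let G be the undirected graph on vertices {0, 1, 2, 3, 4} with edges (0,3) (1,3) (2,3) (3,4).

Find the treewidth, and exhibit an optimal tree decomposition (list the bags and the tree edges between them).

The largest bag has 2 vertices, giving width 1; this decomposition certifies tw(G) ≤ 1. G has an edge, so its treewidth is at least 1. Therefore the treewidth is 1.

Treewidth 1.
Bags: B1 = {0, 3}  B2 = {1, 3}  B3 = {2, 3}  B4 = {3, 4}
Tree: B1–B2, B2–B3, B1–B4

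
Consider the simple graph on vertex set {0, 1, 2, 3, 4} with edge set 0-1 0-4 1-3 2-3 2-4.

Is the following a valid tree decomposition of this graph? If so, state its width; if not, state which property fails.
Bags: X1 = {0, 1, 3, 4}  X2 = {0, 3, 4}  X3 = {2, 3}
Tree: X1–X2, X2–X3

No — edge (4,2) lies in no bag.

A tree decomposition must satisfy three properties: every vertex lies in some bag; for every edge, both endpoints lie together in some bag; and for every vertex, the bags containing it form a connected subtree. Here edge (4,2) lies in no bag, so the decomposition is invalid.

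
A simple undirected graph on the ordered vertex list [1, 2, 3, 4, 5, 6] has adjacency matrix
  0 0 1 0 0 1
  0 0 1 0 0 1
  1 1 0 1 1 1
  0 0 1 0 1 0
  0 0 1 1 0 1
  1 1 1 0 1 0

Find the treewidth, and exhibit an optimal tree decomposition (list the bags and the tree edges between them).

The largest bag has 3 vertices, giving width 2; this decomposition certifies tw(G) ≤ 2. For the lower bound, the 3 vertices {3, 4, 5} are pairwise adjacent, and any tree decomposition puts a clique entirely inside one bag — forcing width ≥ 2. Combining the bounds, tw(G) = 2.

Treewidth 2.
One such decomposition:
Bags: B1 = {3, 5, 6}  B2 = {2, 3, 6}  B3 = {1, 3, 6}  B4 = {3, 4, 5}
Tree: B1–B2, B1–B3, B1–B4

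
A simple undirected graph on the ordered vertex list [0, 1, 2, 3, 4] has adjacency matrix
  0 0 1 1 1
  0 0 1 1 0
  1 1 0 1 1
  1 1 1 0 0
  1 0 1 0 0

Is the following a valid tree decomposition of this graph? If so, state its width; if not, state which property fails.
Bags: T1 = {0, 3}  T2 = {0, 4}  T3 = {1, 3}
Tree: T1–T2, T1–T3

A tree decomposition must satisfy three properties: every vertex lies in some bag; for every edge, both endpoints lie together in some bag; and for every vertex, the bags containing it form a connected subtree. Here vertex 2 appears in no bag, so the decomposition is invalid.

No — vertex 2 appears in no bag.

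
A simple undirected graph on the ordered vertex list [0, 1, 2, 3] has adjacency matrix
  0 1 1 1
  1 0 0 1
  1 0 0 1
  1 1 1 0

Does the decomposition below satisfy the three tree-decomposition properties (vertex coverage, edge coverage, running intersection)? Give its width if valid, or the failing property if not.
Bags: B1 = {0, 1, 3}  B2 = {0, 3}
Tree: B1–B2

No — vertex 2 appears in no bag.

A tree decomposition must satisfy three properties: every vertex lies in some bag; for every edge, both endpoints lie together in some bag; and for every vertex, the bags containing it form a connected subtree. Here vertex 2 appears in no bag, so the decomposition is invalid.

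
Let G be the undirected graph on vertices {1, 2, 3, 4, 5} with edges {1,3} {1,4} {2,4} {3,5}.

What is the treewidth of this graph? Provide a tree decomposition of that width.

Every bag has size at most 2, so the width is 2 − 1 = 1 and tw(G) ≤ 1. G has an edge, so its treewidth is at least 1. Therefore the treewidth is 1.

Treewidth 1.
Bags: B1 = {2, 4}  B2 = {1, 4}  B3 = {1, 3}  B4 = {3, 5}
Tree: B1–B2, B2–B3, B3–B4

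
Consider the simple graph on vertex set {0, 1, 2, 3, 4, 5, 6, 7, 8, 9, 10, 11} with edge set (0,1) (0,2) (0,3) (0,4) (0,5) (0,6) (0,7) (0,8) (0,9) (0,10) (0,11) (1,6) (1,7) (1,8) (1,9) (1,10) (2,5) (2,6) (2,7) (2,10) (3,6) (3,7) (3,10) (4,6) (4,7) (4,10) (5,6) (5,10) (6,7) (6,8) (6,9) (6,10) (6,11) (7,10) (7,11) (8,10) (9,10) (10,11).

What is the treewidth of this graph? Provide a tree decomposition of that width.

Treewidth 4.
Bags: B1 = {0, 2, 6, 7, 10}  B2 = {0, 6, 7, 10, 11}  B3 = {0, 1, 6, 7, 10}  B4 = {0, 3, 6, 7, 10}  B5 = {0, 4, 6, 7, 10}  B6 = {0, 1, 6, 9, 10}  B7 = {0, 1, 6, 8, 10}  B8 = {0, 2, 5, 6, 10}
Tree: B1–B2, B1–B3, B1–B4, B1–B5, B3–B6, B3–B7, B1–B8

The largest bag has 5 vertices, giving width 4; this decomposition certifies tw(G) ≤ 4. For the lower bound, the 5 vertices {0, 1, 6, 8, 10} are pairwise adjacent, and any tree decomposition puts a clique entirely inside one bag — forcing width ≥ 4. The upper and lower bounds meet at 4, so that is the treewidth.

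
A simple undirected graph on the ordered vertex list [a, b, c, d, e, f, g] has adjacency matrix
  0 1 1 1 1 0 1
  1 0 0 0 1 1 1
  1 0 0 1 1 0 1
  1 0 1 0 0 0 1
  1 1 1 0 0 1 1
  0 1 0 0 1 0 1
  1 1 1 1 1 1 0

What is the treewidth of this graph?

3

A width-3 tree decomposition is:
Bags: B1 = {a, b, e, g}  B2 = {a, c, e, g}  B3 = {a, c, d, g}  B4 = {b, e, f, g}
Tree: B1–B2, B2–B3, B1–B4
The largest bag has 4 vertices, giving width 3; this decomposition certifies tw(G) ≤ 3. Conversely, {a, c, d, g} is a clique of size 4, and the vertices of any clique must share a bag in every tree decomposition; so some bag has ≥ 4 vertices and tw(G) ≥ 3. Hence tw(G) = 3 exactly.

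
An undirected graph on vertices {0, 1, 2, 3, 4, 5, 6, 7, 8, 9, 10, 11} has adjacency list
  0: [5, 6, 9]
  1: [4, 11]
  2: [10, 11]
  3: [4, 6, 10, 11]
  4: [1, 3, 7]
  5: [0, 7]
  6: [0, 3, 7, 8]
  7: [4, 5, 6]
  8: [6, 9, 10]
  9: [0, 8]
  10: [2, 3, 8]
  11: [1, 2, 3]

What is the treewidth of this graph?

3

A width-3 tree decomposition is:
Bags: B1 = {0, 5, 7, 9}  B2 = {0, 6, 7, 9}  B3 = {6, 7, 8, 9}  B4 = {4, 6, 7, 8}  B5 = {3, 4, 6, 8}  B6 = {3, 4, 8, 10}  B7 = {1, 3, 4, 10}  B8 = {1, 3, 10, 11}  B9 = {1, 2, 10, 11}
Tree: B1–B2, B2–B3, B3–B4, B4–B5, B5–B6, B6–B7, B7–B8, B8–B9
Every bag has size at most 4, so the width is 4 − 1 = 3 and tw(G) ≤ 3. For the lower bound: the 4 vertex sets {0,5,9}, {7}, {6}, {3,4,8,10} are disjoint, each induces a connected subgraph, and every pair is joined by at least one edge of G. Contracting each set to a single vertex therefore yields K_{4} as a minor, and since treewidth is minor-monotone, tw(G) ≥ tw(K_{4}) = 3. Therefore the treewidth is 3.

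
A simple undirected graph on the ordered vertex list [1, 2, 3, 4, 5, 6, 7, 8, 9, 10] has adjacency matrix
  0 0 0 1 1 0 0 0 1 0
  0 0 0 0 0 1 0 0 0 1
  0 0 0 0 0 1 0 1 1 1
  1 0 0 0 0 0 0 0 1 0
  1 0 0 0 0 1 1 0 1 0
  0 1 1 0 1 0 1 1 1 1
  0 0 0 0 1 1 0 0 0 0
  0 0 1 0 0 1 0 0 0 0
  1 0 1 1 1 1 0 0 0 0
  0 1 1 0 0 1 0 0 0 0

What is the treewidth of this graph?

2

A width-2 tree decomposition is:
Bags: B1 = {3, 6, 10}  B2 = {3, 6, 9}  B3 = {2, 6, 10}  B4 = {3, 6, 8}  B5 = {5, 6, 9}  B6 = {1, 5, 9}  B7 = {1, 4, 9}  B8 = {5, 6, 7}
Tree: B1–B2, B1–B3, B1–B4, B2–B5, B5–B6, B6–B7, B5–B8
Every bag has size at most 3, so the width is 3 − 1 = 2 and tw(G) ≤ 2. For the lower bound, the 3 vertices {1, 4, 9} are pairwise adjacent, and any tree decomposition puts a clique entirely inside one bag — forcing width ≥ 2. Therefore the treewidth is 2.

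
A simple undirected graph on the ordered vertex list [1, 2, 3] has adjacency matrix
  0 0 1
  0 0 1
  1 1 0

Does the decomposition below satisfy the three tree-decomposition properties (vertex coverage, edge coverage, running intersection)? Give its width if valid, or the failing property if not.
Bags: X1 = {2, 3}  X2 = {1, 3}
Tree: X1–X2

Every vertex of G appears in some bag (union = {1, 2, 3}); every edge is covered by a bag; and for each vertex v the set of bags containing v is connected in the bag tree. The decomposition is therefore valid. The largest bag has 2 vertices, so the width is 1.

Yes; width 1.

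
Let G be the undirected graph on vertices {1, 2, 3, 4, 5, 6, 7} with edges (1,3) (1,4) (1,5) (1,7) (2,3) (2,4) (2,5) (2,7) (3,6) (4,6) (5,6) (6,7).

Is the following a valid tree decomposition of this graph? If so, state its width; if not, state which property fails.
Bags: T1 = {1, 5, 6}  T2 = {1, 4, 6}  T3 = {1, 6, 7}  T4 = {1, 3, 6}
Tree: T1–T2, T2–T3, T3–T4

No — vertex 2 appears in no bag.

A tree decomposition must satisfy three properties: every vertex lies in some bag; for every edge, both endpoints lie together in some bag; and for every vertex, the bags containing it form a connected subtree. Here vertex 2 appears in no bag, so the decomposition is invalid.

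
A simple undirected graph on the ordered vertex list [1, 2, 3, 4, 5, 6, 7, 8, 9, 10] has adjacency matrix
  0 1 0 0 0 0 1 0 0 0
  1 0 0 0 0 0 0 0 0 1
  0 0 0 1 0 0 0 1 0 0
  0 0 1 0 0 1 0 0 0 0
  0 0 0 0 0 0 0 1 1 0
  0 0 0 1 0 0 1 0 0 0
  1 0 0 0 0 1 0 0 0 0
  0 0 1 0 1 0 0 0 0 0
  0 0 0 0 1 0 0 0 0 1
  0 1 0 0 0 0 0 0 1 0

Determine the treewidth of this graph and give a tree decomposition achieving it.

Each bag holds 3 vertices, so the decomposition has width 2, which upper-bounds the treewidth. The edges 9–10–2–1–7–6–4–3–8–5–9 form a cycle, so G is not a tree and its treewidth is at least 2. Combining the bounds, tw(G) = 2.

Treewidth 2.
Bags: B1 = {2, 9, 10}  B2 = {1, 2, 9}  B3 = {1, 7, 9}  B4 = {6, 7, 9}  B5 = {4, 6, 9}  B6 = {3, 4, 9}  B7 = {3, 8, 9}  B8 = {5, 8, 9}
Tree: B1–B2, B2–B3, B3–B4, B4–B5, B5–B6, B6–B7, B7–B8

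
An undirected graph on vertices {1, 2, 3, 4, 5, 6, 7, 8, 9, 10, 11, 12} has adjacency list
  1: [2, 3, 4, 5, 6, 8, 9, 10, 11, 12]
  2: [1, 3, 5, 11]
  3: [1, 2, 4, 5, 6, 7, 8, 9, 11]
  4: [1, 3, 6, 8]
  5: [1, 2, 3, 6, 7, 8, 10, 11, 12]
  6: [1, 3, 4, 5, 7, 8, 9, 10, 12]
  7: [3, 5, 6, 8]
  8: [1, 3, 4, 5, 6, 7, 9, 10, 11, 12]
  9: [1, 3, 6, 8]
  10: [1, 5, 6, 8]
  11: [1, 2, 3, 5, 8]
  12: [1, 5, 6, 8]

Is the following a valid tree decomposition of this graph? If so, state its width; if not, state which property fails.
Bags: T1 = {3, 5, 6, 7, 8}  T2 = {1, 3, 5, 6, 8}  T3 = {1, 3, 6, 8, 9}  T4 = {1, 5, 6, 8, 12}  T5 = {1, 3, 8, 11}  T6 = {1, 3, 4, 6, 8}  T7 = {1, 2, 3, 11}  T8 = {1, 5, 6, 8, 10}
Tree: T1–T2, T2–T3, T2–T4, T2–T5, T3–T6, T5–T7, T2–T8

A tree decomposition must satisfy three properties: every vertex lies in some bag; for every edge, both endpoints lie together in some bag; and for every vertex, the bags containing it form a connected subtree. Here edge (5,11) lies in no bag, so the decomposition is invalid.

No — edge (5,11) lies in no bag.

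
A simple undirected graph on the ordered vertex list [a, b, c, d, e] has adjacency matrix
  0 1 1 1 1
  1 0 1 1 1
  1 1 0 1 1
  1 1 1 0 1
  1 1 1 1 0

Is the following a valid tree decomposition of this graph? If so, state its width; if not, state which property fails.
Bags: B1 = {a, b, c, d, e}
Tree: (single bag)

Yes; width 4.

Every vertex of G appears in some bag (union = {a, b, c, d, e}); every edge is covered by a bag; and for each vertex v the set of bags containing v is connected in the bag tree. The decomposition is therefore valid. The largest bag has 5 vertices, so the width is 4.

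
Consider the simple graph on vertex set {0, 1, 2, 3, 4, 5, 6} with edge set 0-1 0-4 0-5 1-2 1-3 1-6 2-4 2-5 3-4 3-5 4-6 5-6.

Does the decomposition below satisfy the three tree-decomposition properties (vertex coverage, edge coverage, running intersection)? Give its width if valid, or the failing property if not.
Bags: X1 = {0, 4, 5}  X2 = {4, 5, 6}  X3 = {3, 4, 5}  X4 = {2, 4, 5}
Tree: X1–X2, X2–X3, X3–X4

A tree decomposition must satisfy three properties: every vertex lies in some bag; for every edge, both endpoints lie together in some bag; and for every vertex, the bags containing it form a connected subtree. Here vertex 1 appears in no bag, so the decomposition is invalid.

No — vertex 1 appears in no bag.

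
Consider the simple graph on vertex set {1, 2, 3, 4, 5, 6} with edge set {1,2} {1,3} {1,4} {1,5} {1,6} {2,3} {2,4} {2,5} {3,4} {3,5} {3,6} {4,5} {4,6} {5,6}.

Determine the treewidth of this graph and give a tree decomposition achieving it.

Treewidth 4.
One optimal decomposition is:
Bags: B1 = {1, 3, 4, 5, 6}  B2 = {1, 2, 3, 4, 5}
Tree: B1–B2

Every bag has size at most 5, so the width is 5 − 1 = 4 and tw(G) ≤ 4. For the lower bound, the 5 vertices {1, 2, 3, 4, 5} are pairwise adjacent, and any tree decomposition puts a clique entirely inside one bag — forcing width ≥ 4. The upper and lower bounds meet at 4, so that is the treewidth.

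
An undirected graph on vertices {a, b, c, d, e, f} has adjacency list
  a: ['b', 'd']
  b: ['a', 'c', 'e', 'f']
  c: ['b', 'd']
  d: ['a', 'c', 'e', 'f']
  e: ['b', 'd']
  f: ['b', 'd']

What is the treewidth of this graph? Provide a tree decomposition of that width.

Treewidth 2.
One such decomposition:
Bags: B1 = {b, c, d}  B2 = {a, b, d}  B3 = {b, d, e}  B4 = {b, d, f}
Tree: B1–B2, B2–B3, B3–B4

The largest bag has 3 vertices, giving width 2; this decomposition certifies tw(G) ≤ 2. Since b–c–d–a–b is a cycle in G, G is not acyclic. Forests are exactly the graphs of treewidth ≤ 1, so tw(G) ≥ 2. The upper and lower bounds meet at 2, so that is the treewidth.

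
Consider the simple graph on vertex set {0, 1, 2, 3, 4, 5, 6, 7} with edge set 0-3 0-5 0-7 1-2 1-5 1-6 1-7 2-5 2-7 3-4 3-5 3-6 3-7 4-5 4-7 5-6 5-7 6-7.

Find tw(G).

A width-3 tree decomposition is:
Bags: B1 = {3, 5, 6, 7}  B2 = {1, 5, 6, 7}  B3 = {1, 2, 5, 7}  B4 = {3, 4, 5, 7}  B5 = {0, 3, 5, 7}
Tree: B1–B2, B2–B3, B1–B4, B1–B5
Each bag holds 4 vertices, so the decomposition has width 3, which upper-bounds the treewidth. Conversely, {1, 2, 5, 7} is a clique of size 4, and the vertices of any clique must share a bag in every tree decomposition; so some bag has ≥ 4 vertices and tw(G) ≥ 3. Therefore the treewidth is 3.

3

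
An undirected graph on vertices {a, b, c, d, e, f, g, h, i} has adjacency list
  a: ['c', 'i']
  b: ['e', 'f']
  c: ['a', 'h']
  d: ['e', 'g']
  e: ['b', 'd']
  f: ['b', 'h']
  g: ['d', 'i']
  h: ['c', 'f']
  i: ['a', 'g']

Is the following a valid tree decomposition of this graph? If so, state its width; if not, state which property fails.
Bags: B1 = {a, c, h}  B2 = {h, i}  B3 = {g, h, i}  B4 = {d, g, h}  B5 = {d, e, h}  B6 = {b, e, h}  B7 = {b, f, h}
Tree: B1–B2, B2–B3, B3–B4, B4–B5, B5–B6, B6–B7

No — edge (a,i) lies in no bag.

A tree decomposition must satisfy three properties: every vertex lies in some bag; for every edge, both endpoints lie together in some bag; and for every vertex, the bags containing it form a connected subtree. Here edge (a,i) lies in no bag, so the decomposition is invalid.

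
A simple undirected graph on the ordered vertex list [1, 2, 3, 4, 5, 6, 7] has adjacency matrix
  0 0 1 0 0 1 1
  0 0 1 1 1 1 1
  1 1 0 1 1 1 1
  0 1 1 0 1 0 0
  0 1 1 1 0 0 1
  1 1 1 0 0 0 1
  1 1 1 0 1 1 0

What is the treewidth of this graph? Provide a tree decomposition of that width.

Every bag has size at most 4, so the width is 4 − 1 = 3 and tw(G) ≤ 3. On the other hand G contains the 4-clique {1, 3, 6, 7}. A clique must lie in a single bag of any decomposition, so no decomposition can have width below 3. Therefore the treewidth is 3.

Treewidth 3.
One such decomposition:
Bags: B1 = {2, 3, 5, 7}  B2 = {2, 3, 4, 5}  B3 = {2, 3, 6, 7}  B4 = {1, 3, 6, 7}
Tree: B1–B2, B1–B3, B3–B4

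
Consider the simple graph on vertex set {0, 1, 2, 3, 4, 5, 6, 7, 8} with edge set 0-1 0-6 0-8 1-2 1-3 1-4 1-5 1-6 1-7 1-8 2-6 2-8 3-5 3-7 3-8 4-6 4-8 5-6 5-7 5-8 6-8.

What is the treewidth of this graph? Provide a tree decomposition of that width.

Every bag has size at most 4, so the width is 4 − 1 = 3 and tw(G) ≤ 3. On the other hand G contains the 4-clique {1, 3, 5, 8}. A clique must lie in a single bag of any decomposition, so no decomposition can have width below 3. Hence tw(G) = 3 exactly.

Treewidth 3.
Bags: B1 = {1, 4, 6, 8}  B2 = {1, 5, 6, 8}  B3 = {0, 1, 6, 8}  B4 = {1, 2, 6, 8}  B5 = {1, 3, 5, 8}  B6 = {1, 3, 5, 7}
Tree: B1–B2, B2–B3, B2–B4, B2–B5, B5–B6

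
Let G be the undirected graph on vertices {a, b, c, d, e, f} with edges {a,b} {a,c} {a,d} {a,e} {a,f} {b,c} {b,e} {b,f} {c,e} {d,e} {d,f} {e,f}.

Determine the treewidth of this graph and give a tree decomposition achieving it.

Treewidth 3.
One such decomposition:
Bags: B1 = {a, b, e, f}  B2 = {a, b, c, e}  B3 = {a, d, e, f}
Tree: B1–B2, B1–B3

Each bag holds 4 vertices, so the decomposition has width 3, which upper-bounds the treewidth. On the other hand G contains the 4-clique {a, b, c, e}. A clique must lie in a single bag of any decomposition, so no decomposition can have width below 3. Therefore the treewidth is 3.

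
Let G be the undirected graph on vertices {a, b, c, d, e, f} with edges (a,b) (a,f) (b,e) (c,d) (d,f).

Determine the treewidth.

A width-1 tree decomposition is:
Bags: B1 = {b, e}  B2 = {a, b}  B3 = {a, f}  B4 = {d, f}  B5 = {c, d}
Tree: B1–B2, B2–B3, B3–B4, B4–B5
The largest bag has 2 vertices, giving width 1; this decomposition certifies tw(G) ≤ 1. Since G has at least one edge (e.g. e–b), it is not an edgeless graph, so tw(G) ≥ 1. Combining the bounds, tw(G) = 1.

1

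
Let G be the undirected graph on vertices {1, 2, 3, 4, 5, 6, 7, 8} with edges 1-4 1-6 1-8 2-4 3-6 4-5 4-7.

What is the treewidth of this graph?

1

A width-1 tree decomposition is:
Bags: B1 = {1, 4}  B2 = {4, 7}  B3 = {1, 6}  B4 = {3, 6}  B5 = {2, 4}  B6 = {1, 8}  B7 = {4, 5}
Tree: B1–B2, B1–B3, B3–B4, B2–B5, B1–B6, B1–B7
The largest bag has 2 vertices, giving width 1; this decomposition certifies tw(G) ≤ 1. Any graph with an edge has treewidth ≥ 1, and G has the edge 4–1. Combining the bounds, tw(G) = 1.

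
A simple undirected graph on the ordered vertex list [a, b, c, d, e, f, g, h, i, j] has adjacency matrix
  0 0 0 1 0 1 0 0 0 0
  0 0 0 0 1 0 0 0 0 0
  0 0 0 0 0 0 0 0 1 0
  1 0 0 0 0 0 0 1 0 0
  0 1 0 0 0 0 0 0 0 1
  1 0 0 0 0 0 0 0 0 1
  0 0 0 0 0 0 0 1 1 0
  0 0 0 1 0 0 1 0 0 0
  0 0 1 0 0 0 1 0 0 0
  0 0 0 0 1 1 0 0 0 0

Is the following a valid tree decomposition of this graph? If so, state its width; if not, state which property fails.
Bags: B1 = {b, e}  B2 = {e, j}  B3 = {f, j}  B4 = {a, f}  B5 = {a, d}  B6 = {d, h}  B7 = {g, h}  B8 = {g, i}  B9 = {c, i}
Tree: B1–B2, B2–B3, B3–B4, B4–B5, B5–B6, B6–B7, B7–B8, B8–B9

Vertex coverage: the bags together contain {a, b, c, d, e, f, g, h, i, j}, the full vertex set. Edge coverage: each edge of G has both endpoints in at least one bag. Running intersection: for every vertex, the bags containing it form a connected subtree. All three properties hold, so this is a valid tree decomposition of width max|bag| − 1 = 1, and hence tw(G) ≤ 1.

Yes; width 1.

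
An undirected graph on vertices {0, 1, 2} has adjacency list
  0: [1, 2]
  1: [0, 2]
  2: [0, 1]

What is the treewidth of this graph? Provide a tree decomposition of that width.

Treewidth 2.
One optimal decomposition is:
Bags: B1 = {0, 1, 2}
Tree: (single bag)

A single bag containing all 3 vertices is trivially a valid decomposition of width 2. Conversely, {0, 1, 2} is a clique of size 3, and the vertices of any clique must share a bag in every tree decomposition; so some bag has ≥ 3 vertices and tw(G) ≥ 2. Combining the bounds, tw(G) = 2.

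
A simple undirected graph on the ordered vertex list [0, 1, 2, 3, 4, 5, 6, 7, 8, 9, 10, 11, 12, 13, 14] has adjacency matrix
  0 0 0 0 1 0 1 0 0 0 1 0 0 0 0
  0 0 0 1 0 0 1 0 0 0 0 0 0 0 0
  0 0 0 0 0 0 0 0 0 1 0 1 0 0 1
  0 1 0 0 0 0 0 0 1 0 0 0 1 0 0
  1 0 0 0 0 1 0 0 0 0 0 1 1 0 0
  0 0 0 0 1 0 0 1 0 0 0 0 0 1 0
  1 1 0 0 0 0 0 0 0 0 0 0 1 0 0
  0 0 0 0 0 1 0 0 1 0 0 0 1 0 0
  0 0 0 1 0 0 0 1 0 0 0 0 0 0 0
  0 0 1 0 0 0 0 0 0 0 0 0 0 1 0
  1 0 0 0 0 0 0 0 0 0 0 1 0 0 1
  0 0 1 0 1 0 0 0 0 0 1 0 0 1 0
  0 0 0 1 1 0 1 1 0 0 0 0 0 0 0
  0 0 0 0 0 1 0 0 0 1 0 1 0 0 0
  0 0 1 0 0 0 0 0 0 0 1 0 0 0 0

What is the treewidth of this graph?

3

A width-3 tree decomposition is:
Bags: B1 = {2, 9, 13, 14}  B2 = {2, 11, 13, 14}  B3 = {10, 11, 13, 14}  B4 = {5, 10, 11, 13}  B5 = {4, 5, 10, 11}  B6 = {0, 4, 5, 10}  B7 = {0, 4, 5, 7}  B8 = {0, 4, 7, 12}  B9 = {0, 6, 7, 12}  B10 = {6, 7, 8, 12}  B11 = {3, 6, 8, 12}  B12 = {1, 3, 6, 8}
Tree: B1–B2, B2–B3, B3–B4, B4–B5, B5–B6, B6–B7, B7–B8, B8–B9, B9–B10, B10–B11, B11–B12
The largest bag has 4 vertices, giving width 3; this decomposition certifies tw(G) ≤ 3. For the lower bound: the 4 vertex sets {2,9,14}, {13}, {11}, {0,4,5,10} are disjoint, each induces a connected subgraph, and every pair is joined by at least one edge of G. Contracting each set to a single vertex therefore yields K_{4} as a minor, and since treewidth is minor-monotone, tw(G) ≥ tw(K_{4}) = 3. Hence tw(G) = 3 exactly.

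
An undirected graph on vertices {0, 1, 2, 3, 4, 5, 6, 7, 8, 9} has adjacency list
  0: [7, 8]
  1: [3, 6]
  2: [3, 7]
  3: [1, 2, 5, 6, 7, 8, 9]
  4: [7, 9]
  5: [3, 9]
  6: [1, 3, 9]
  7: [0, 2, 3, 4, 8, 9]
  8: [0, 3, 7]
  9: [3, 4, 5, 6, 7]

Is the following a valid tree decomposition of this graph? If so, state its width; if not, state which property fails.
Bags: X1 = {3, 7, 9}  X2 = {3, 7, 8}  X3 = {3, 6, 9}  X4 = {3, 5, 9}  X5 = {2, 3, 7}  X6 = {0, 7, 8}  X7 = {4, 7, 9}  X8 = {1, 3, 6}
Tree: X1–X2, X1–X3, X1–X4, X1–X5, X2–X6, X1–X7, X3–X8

Yes; width 2.

Vertex coverage: the bags together contain {0, 1, 2, 3, 4, 5, 6, 7, 8, 9}, the full vertex set. Edge coverage: each edge of G has both endpoints in at least one bag. Running intersection: for every vertex, the bags containing it form a connected subtree. All three properties hold, so this is a valid tree decomposition of width max|bag| − 1 = 2, and hence tw(G) ≤ 2.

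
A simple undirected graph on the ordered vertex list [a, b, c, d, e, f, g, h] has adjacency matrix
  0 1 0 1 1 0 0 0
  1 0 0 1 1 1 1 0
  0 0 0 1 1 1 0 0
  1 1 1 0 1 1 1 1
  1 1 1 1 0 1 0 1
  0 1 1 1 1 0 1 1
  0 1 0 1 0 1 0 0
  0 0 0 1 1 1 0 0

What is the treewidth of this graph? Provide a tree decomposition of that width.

Each bag holds 4 vertices, so the decomposition has width 3, which upper-bounds the treewidth. For the lower bound, the 4 vertices {a, b, d, e} are pairwise adjacent, and any tree decomposition puts a clique entirely inside one bag — forcing width ≥ 3. Combining the bounds, tw(G) = 3.

Treewidth 3.
One such decomposition:
Bags: B1 = {b, d, f, g}  B2 = {b, d, e, f}  B3 = {c, d, e, f}  B4 = {d, e, f, h}  B5 = {a, b, d, e}
Tree: B1–B2, B2–B3, B3–B4, B2–B5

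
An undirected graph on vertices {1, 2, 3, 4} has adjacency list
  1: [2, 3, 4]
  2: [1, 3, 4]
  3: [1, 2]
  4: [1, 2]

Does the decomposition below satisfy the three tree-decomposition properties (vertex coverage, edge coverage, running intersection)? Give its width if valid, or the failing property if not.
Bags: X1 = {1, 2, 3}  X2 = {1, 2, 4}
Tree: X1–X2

Yes; width 2.

Checking the three conditions: (i) the bags cover all of {1, 2, 3, 4}; (ii) for each edge, some bag contains both endpoints; (iii) the bags containing any fixed vertex form a subtree. All hold, so the decomposition is valid with width 3 − 1 = 2.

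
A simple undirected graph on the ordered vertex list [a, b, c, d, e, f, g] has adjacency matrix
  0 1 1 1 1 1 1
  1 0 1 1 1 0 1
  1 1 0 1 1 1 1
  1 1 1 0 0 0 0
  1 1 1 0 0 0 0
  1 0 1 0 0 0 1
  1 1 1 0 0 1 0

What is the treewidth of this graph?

3

A width-3 tree decomposition is:
Bags: B1 = {a, b, c, e}  B2 = {a, b, c, g}  B3 = {a, c, f, g}  B4 = {a, b, c, d}
Tree: B1–B2, B2–B3, B1–B4
The largest bag has 4 vertices, giving width 3; this decomposition certifies tw(G) ≤ 3. For the lower bound, the 4 vertices {a, c, f, g} are pairwise adjacent, and any tree decomposition puts a clique entirely inside one bag — forcing width ≥ 3. Therefore the treewidth is 3.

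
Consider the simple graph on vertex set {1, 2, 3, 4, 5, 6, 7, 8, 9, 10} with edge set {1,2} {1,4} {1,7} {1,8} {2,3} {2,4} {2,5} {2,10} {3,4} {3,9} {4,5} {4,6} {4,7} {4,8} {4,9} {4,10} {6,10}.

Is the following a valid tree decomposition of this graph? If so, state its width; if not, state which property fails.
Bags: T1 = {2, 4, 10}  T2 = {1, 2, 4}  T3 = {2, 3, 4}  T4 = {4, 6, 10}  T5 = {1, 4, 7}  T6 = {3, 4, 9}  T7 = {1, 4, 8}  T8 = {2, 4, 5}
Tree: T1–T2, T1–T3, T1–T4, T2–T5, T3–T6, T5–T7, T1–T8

Checking the three conditions: (i) the bags cover all of {1, 2, 3, 4, 5, 6, 7, 8, 9, 10}; (ii) for each edge, some bag contains both endpoints; (iii) the bags containing any fixed vertex form a subtree. All hold, so the decomposition is valid with width 3 − 1 = 2.

Yes; width 2.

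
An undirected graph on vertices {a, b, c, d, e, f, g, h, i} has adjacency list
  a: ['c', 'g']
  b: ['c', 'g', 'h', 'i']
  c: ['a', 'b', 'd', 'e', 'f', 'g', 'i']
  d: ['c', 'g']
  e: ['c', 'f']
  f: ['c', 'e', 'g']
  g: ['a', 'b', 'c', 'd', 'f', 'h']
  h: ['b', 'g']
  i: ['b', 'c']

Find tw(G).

A width-2 tree decomposition is:
Bags: B1 = {b, c, g}  B2 = {c, f, g}  B3 = {a, c, g}  B4 = {b, g, h}  B5 = {c, e, f}  B6 = {b, c, i}  B7 = {c, d, g}
Tree: B1–B2, B1–B3, B1–B4, B2–B5, B1–B6, B1–B7
Each bag holds 3 vertices, so the decomposition has width 2, which upper-bounds the treewidth. For the lower bound, the 3 vertices {b, g, h} are pairwise adjacent, and any tree decomposition puts a clique entirely inside one bag — forcing width ≥ 2. Therefore the treewidth is 2.

2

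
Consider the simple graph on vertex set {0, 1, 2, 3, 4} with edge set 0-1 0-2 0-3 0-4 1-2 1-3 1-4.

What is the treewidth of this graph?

2

A width-2 tree decomposition is:
Bags: B1 = {0, 1, 3}  B2 = {0, 1, 2}  B3 = {0, 1, 4}
Tree: B1–B2, B1–B3
Every bag has size at most 3, so the width is 3 − 1 = 2 and tw(G) ≤ 2. For the lower bound, the 3 vertices {0, 1, 2} are pairwise adjacent, and any tree decomposition puts a clique entirely inside one bag — forcing width ≥ 2. Combining the bounds, tw(G) = 2.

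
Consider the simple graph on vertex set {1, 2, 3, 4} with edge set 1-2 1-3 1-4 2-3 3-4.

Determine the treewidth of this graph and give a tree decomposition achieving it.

Every bag has size at most 3, so the width is 3 − 1 = 2 and tw(G) ≤ 2. On the other hand G contains the 3-clique {1, 2, 3}. A clique must lie in a single bag of any decomposition, so no decomposition can have width below 2. Therefore the treewidth is 2.

Treewidth 2.
One such decomposition:
Bags: B1 = {1, 2, 3}  B2 = {1, 3, 4}
Tree: B1–B2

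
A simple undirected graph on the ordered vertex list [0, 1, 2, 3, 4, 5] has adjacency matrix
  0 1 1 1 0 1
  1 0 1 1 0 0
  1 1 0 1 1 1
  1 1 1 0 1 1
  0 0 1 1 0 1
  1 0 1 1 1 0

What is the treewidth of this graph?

3

A width-3 tree decomposition is:
Bags: B1 = {0, 2, 3, 5}  B2 = {0, 1, 2, 3}  B3 = {2, 3, 4, 5}
Tree: B1–B2, B1–B3
The largest bag has 4 vertices, giving width 3; this decomposition certifies tw(G) ≤ 3. Conversely, {0, 1, 2, 3} is a clique of size 4, and the vertices of any clique must share a bag in every tree decomposition; so some bag has ≥ 4 vertices and tw(G) ≥ 3. Hence tw(G) = 3 exactly.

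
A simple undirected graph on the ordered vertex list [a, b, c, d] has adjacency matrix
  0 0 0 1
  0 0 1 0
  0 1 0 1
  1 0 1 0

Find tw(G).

A width-1 tree decomposition is:
Bags: B1 = {b, c}  B2 = {c, d}  B3 = {a, d}
Tree: B1–B2, B2–B3
Each bag holds 2 vertices, so the decomposition has width 1, which upper-bounds the treewidth. G has an edge, so its treewidth is at least 1. Therefore the treewidth is 1.

1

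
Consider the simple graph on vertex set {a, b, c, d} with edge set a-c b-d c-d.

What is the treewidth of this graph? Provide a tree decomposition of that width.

Treewidth 1.
One optimal decomposition is:
Bags: B1 = {c, d}  B2 = {b, d}  B3 = {a, c}
Tree: B1–B2, B1–B3

The largest bag has 2 vertices, giving width 1; this decomposition certifies tw(G) ≤ 1. Since G has at least one edge (e.g. d–c), it is not an edgeless graph, so tw(G) ≥ 1. Combining the bounds, tw(G) = 1.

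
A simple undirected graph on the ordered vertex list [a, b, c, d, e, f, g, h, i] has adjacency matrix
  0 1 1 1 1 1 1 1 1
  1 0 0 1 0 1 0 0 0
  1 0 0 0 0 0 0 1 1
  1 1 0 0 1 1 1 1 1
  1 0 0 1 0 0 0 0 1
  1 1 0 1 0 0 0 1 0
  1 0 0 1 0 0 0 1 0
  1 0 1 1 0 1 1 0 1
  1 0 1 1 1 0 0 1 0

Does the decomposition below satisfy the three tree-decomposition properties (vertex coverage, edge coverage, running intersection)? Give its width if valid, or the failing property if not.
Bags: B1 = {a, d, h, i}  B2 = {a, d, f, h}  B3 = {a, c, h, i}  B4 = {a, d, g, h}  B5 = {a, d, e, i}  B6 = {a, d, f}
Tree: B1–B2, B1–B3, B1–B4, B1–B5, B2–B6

A tree decomposition must satisfy three properties: every vertex lies in some bag; for every edge, both endpoints lie together in some bag; and for every vertex, the bags containing it form a connected subtree. Here vertex b appears in no bag, so the decomposition is invalid.

No — vertex b appears in no bag.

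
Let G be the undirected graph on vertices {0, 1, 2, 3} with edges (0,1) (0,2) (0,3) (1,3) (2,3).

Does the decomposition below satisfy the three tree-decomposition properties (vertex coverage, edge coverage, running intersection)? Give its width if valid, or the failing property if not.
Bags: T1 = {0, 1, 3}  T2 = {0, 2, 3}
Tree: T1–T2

Yes; width 2.

Checking the three conditions: (i) the bags cover all of {0, 1, 2, 3}; (ii) for each edge, some bag contains both endpoints; (iii) the bags containing any fixed vertex form a subtree. All hold, so the decomposition is valid with width 3 − 1 = 2.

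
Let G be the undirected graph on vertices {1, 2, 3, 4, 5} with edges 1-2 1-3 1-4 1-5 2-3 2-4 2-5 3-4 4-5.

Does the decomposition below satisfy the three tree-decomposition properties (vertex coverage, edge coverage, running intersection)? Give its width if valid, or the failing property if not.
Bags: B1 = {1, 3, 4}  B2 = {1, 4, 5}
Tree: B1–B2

No — vertex 2 appears in no bag.

A tree decomposition must satisfy three properties: every vertex lies in some bag; for every edge, both endpoints lie together in some bag; and for every vertex, the bags containing it form a connected subtree. Here vertex 2 appears in no bag, so the decomposition is invalid.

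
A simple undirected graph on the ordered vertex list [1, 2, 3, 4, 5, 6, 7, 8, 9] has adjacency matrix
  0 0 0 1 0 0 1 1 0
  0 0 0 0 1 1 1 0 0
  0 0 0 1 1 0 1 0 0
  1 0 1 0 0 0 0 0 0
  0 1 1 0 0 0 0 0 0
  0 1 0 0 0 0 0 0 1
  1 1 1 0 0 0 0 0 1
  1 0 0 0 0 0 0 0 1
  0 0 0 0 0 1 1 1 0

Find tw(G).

3

A width-3 tree decomposition is:
Bags: B1 = {2, 5, 6, 9}  B2 = {2, 5, 7, 9}  B3 = {3, 5, 7, 9}  B4 = {3, 7, 8, 9}  B5 = {1, 3, 7, 8}  B6 = {1, 3, 4, 8}
Tree: B1–B2, B2–B3, B3–B4, B4–B5, B5–B6
Every bag has size at most 4, so the width is 4 − 1 = 3 and tw(G) ≤ 3. For the lower bound: the 4 vertex sets {2,5,6}, {9}, {7}, {1,3,4,8} are disjoint, each induces a connected subgraph, and every pair is joined by at least one edge of G. Contracting each set to a single vertex therefore yields K_{4} as a minor, and since treewidth is minor-monotone, tw(G) ≥ tw(K_{4}) = 3. Therefore the treewidth is 3.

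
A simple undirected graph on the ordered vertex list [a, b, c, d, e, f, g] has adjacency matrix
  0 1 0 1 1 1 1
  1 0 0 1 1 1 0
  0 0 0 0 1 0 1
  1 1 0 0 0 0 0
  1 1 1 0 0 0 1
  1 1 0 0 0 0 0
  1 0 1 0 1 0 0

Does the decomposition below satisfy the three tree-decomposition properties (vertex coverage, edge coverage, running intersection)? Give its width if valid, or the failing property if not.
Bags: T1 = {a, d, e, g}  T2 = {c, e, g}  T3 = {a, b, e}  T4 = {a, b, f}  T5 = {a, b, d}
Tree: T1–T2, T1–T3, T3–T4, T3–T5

A tree decomposition must satisfy three properties: every vertex lies in some bag; for every edge, both endpoints lie together in some bag; and for every vertex, the bags containing it form a connected subtree. Here bags containing vertex d are not connected in the tree, so the decomposition is invalid.

No — bags containing vertex d are not connected in the tree.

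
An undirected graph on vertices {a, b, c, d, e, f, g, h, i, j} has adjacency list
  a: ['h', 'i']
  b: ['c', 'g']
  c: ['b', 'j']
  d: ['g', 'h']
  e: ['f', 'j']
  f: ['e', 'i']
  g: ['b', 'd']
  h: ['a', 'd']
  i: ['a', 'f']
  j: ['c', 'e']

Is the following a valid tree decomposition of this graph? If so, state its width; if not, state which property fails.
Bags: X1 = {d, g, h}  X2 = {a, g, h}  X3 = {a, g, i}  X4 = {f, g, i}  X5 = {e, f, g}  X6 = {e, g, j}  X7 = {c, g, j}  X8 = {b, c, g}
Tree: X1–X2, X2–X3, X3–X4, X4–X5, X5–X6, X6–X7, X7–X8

Every vertex of G appears in some bag (union = {a, b, c, d, e, f, g, h, i, j}); every edge is covered by a bag; and for each vertex v the set of bags containing v is connected in the bag tree. The decomposition is therefore valid. The largest bag has 3 vertices, so the width is 2.

Yes; width 2.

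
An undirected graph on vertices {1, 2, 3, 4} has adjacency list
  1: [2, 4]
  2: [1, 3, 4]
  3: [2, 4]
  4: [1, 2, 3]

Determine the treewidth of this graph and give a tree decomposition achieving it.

Each bag holds 3 vertices, so the decomposition has width 2, which upper-bounds the treewidth. Conversely, {1, 2, 4} is a clique of size 3, and the vertices of any clique must share a bag in every tree decomposition; so some bag has ≥ 3 vertices and tw(G) ≥ 2. Hence tw(G) = 2 exactly.

Treewidth 2.
One such decomposition:
Bags: B1 = {1, 2, 4}  B2 = {2, 3, 4}
Tree: B1–B2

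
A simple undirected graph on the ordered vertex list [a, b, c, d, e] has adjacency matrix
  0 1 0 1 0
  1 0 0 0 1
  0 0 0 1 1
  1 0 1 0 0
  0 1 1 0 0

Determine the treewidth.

A width-2 tree decomposition is:
Bags: B1 = {a, b, d}  B2 = {b, c, d}  B3 = {b, c, e}
Tree: B1–B2, B2–B3
Every bag has size at most 3, so the width is 3 − 1 = 2 and tw(G) ≤ 2. For the lower bound, G contains the cycle b–a–d–c–e–b, so G is not a forest; only forests have treewidth ≤ 1, hence tw(G) ≥ 2. Therefore the treewidth is 2.

2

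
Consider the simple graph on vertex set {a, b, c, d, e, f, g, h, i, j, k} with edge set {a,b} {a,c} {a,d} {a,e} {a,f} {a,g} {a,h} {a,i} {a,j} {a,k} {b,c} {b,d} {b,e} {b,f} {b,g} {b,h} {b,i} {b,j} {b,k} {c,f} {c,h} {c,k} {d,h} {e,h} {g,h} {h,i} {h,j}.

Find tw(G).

3

A width-3 tree decomposition is:
Bags: B1 = {a, b, h, j}  B2 = {a, b, c, h}  B3 = {a, b, c, k}  B4 = {a, b, h, i}  B5 = {a, b, d, h}  B6 = {a, b, e, h}  B7 = {a, b, g, h}  B8 = {a, b, c, f}
Tree: B1–B2, B2–B3, B1–B4, B4–B5, B1–B6, B6–B7, B2–B8
Every bag has size at most 4, so the width is 4 − 1 = 3 and tw(G) ≤ 3. On the other hand G contains the 4-clique {a, b, d, h}. A clique must lie in a single bag of any decomposition, so no decomposition can have width below 3. The upper and lower bounds meet at 3, so that is the treewidth.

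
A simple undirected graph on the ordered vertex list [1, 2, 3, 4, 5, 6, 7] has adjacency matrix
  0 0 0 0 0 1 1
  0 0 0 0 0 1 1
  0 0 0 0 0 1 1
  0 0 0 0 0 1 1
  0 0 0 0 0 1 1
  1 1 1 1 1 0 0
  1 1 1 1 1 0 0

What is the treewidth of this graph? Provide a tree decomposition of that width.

Treewidth 2.
One optimal decomposition is:
Bags: B1 = {1, 6, 7}  B2 = {4, 6, 7}  B3 = {2, 6, 7}  B4 = {3, 6, 7}  B5 = {5, 6, 7}
Tree: B1–B2, B2–B3, B3–B4, B4–B5

Each bag holds 3 vertices, so the decomposition has width 2, which upper-bounds the treewidth. Since 7–1–6–4–7 is a cycle in G, G is not acyclic. Forests are exactly the graphs of treewidth ≤ 1, so tw(G) ≥ 2. Combining the bounds, tw(G) = 2.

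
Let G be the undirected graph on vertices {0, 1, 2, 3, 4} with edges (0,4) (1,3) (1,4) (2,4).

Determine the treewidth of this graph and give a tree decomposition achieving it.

The largest bag has 2 vertices, giving width 1; this decomposition certifies tw(G) ≤ 1. Since G has at least one edge (e.g. 1–4), it is not an edgeless graph, so tw(G) ≥ 1. Hence tw(G) = 1 exactly.

Treewidth 1.
One optimal decomposition is:
Bags: B1 = {1, 4}  B2 = {1, 3}  B3 = {0, 4}  B4 = {2, 4}
Tree: B1–B2, B1–B3, B1–B4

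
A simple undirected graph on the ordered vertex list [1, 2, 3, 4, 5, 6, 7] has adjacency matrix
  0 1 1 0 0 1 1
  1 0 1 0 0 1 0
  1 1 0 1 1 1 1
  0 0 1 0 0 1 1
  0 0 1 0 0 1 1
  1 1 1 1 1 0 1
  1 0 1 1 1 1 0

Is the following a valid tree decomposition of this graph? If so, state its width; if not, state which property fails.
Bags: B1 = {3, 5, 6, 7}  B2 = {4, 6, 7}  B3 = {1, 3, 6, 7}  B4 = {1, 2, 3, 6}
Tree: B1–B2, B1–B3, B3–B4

A tree decomposition must satisfy three properties: every vertex lies in some bag; for every edge, both endpoints lie together in some bag; and for every vertex, the bags containing it form a connected subtree. Here edge (3,4) lies in no bag, so the decomposition is invalid.

No — edge (3,4) lies in no bag.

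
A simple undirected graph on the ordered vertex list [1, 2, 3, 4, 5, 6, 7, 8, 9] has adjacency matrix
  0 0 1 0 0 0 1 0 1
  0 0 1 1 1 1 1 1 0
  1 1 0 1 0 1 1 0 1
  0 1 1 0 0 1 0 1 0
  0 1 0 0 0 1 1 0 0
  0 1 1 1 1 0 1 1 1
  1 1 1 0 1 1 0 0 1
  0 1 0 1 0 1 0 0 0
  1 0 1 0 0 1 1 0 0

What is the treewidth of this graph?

3

A width-3 tree decomposition is:
Bags: B1 = {2, 5, 6, 7}  B2 = {2, 3, 6, 7}  B3 = {3, 6, 7, 9}  B4 = {2, 3, 4, 6}  B5 = {2, 4, 6, 8}  B6 = {1, 3, 7, 9}
Tree: B1–B2, B2–B3, B2–B4, B4–B5, B3–B6
The largest bag has 4 vertices, giving width 3; this decomposition certifies tw(G) ≤ 3. For the lower bound, the 4 vertices {1, 3, 7, 9} are pairwise adjacent, and any tree decomposition puts a clique entirely inside one bag — forcing width ≥ 3. Combining the bounds, tw(G) = 3.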